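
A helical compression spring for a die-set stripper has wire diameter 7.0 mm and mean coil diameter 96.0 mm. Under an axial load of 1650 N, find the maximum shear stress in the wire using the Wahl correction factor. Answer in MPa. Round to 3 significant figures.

Spring index C = D/d = 96.0/7.0 = 13.7143
K_W = (4C−1)/(4C−4) + 0.615/C = 53.857/50.857 + 0.0448 = 1.1038
τ₀ = 8FD/(πd³) = 8·1650·96.0/(π·7.0³) = 1.2672e+06/1077.6 = 1176 MPa
τ_max = K·τ₀ = 1.1038 × 1176 = 1298.1 MPa

1300 MPa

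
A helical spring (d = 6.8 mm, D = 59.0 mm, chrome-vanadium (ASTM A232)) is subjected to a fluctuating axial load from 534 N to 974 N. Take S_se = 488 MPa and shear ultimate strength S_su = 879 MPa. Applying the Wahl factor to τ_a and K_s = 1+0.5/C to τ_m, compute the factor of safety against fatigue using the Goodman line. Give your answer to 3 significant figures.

C = D/d = 59.0/6.8 = 8.6765; K_W = (4C−1)/(4C−4)+0.615/C = 1.1686; K_s = 1+0.5/C = 1.0576
F_a = (F_max−F_min)/2 = 220 N; F_m = (F_max+F_min)/2 = 754 N
τ_a = K_W·8F_aD/(πd³) = 1.1686 × 105.12 = 122.84 MPa
τ_m = K_s·8F_mD/(πd³) = 1.0576 × 360.28 = 381.04 MPa
Goodman: 1/n_f = τ_a/S_se + τ_m/S_su = 122.84/488 + 381.04/879 = 0.25173 + 0.43349 = 0.68522
n_f = 1/0.68522 = 1.459

1.46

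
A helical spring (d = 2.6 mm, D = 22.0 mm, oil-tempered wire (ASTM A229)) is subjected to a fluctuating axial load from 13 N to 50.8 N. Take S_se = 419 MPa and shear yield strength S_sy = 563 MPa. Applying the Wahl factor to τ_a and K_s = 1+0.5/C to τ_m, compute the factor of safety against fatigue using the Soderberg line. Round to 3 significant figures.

C = D/d = 22.0/2.6 = 8.4615; K_W = (4C−1)/(4C−4)+0.615/C = 1.1732; K_s = 1+0.5/C = 1.0591
F_a = (F_max−F_min)/2 = 18.9 N; F_m = (F_max+F_min)/2 = 31.9 N
τ_a = K_W·8F_aD/(πd³) = 1.1732 × 60.243 = 70.677 MPa
τ_m = K_s·8F_mD/(πd³) = 1.0591 × 101.68 = 107.69 MPa
Soderberg: 1/n_f = τ_a/S_se + τ_m/S_sy = 70.677/419 + 107.69/563 = 0.16868 + 0.19128 = 0.35995
n_f = 1/0.35995 = 2.778

2.78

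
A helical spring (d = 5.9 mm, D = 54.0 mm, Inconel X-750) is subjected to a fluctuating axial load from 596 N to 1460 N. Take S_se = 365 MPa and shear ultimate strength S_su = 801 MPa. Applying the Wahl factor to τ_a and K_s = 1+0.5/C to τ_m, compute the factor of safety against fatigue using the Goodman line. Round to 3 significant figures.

C = D/d = 54.0/5.9 = 9.1525; K_W = (4C−1)/(4C−4)+0.615/C = 1.1592; K_s = 1+0.5/C = 1.0546
F_a = (F_max−F_min)/2 = 432 N; F_m = (F_max+F_min)/2 = 1028 N
τ_a = K_W·8F_aD/(πd³) = 1.1592 × 289.24 = 335.29 MPa
τ_m = K_s·8F_mD/(πd³) = 1.0546 × 688.29 = 725.89 MPa
Goodman: 1/n_f = τ_a/S_se + τ_m/S_su = 335.29/365 + 725.89/801 = 0.91859 + 0.90623 = 1.8248
n_f = 1/1.8248 = 0.548

0.548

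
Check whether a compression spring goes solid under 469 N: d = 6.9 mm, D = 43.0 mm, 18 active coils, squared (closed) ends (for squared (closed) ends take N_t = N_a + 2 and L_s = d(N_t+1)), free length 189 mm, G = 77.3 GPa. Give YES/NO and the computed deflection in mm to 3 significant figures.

k = Gd⁴/(8D³N_a) = (77.3×10³)(6.9⁴)/(8·43.0³·18) = 15.304 N/mm
N_t = 20; L_s = 6.9·21 = 144.9 mm; δ_solid = L₀ − L_s = 189 − 144.9 = 44.1 mm
δ = F/k = 469/15.304 = 30.645 mm
δ < δ_solid → spring does not go solid

NO, δ = 30.6 mm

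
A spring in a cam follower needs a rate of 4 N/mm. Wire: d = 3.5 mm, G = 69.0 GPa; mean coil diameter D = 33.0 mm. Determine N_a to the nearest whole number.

N_a = Gd⁴/(8D³k) = (69.0×10³ × 3.5⁴)/(8 × 33.0³ × 4)
    = 1.03543e+07 / 1.14998e+06 = 9.004 → 9 coils

9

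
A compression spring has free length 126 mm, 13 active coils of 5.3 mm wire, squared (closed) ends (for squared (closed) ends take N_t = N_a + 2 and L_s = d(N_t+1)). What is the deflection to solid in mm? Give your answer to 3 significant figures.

N_t = 15; L_s = 5.3·16 = 84.8 mm
δ_solid = L₀ − L_s = 126 − 84.8 = 41.2 mm

41.2 mm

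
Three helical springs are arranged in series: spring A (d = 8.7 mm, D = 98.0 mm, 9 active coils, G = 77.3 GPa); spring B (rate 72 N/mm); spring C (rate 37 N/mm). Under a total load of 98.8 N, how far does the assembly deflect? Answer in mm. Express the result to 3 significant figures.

k_A = Gd⁴/(8D³N_a) = (77.3×10³)(8.7⁴)/(8·98.0³·9) = 6.535 N/mm
Series: 1/k_eq = 1/6.535 + 1/72 + 1/37 = 0.19394; k_eq = 5.1563 N/mm
δ = F/k_eq = 98.8/5.1563 = 19.161 mm

19.2 mm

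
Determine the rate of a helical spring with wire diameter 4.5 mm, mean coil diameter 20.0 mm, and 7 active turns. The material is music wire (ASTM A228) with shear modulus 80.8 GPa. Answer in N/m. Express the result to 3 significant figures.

k = Gd⁴/(8D³N_a) = (80.8×10³ × 4.5⁴) / (8 × 20.0³ × 7)
  = 3.3133e+07 / 448000 = 73.958 N/mm = 73958 N/m

74000 N/m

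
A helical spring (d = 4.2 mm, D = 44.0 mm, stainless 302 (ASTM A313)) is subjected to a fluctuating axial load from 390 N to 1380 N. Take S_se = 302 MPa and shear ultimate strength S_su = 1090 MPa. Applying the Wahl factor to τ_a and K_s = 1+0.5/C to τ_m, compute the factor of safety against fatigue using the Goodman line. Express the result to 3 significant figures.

0.243

C = D/d = 44.0/4.2 = 10.4762; K_W = (4C−1)/(4C−4)+0.615/C = 1.1379; K_s = 1+0.5/C = 1.0477
F_a = (F_max−F_min)/2 = 495 N; F_m = (F_max+F_min)/2 = 885 N
τ_a = K_W·8F_aD/(πd³) = 1.1379 × 748.6 = 851.8 MPa
τ_m = K_s·8F_mD/(πd³) = 1.0477 × 1338.4 = 1402.3 MPa
Goodman: 1/n_f = τ_a/S_se + τ_m/S_su = 851.8/302 + 1402.3/1090 = 2.82051 + 1.28650 = 4.107
n_f = 1/4.107 = 0.2435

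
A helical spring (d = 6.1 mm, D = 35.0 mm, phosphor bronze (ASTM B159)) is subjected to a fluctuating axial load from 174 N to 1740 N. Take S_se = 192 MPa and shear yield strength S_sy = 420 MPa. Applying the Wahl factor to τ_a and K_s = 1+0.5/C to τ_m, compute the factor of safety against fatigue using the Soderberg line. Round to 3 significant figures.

C = D/d = 35.0/6.1 = 5.7377; K_W = (4C−1)/(4C−4)+0.615/C = 1.2655; K_s = 1+0.5/C = 1.0871
F_a = (F_max−F_min)/2 = 783 N; F_m = (F_max+F_min)/2 = 957 N
τ_a = K_W·8F_aD/(πd³) = 1.2655 × 307.45 = 389.08 MPa
τ_m = K_s·8F_mD/(πd³) = 1.0871 × 375.78 = 408.52 MPa
Soderberg: 1/n_f = τ_a/S_se + τ_m/S_sy = 389.08/192 + 408.52/420 = 2.02646 + 0.97268 = 2.9991
n_f = 1/2.9991 = 0.3334

0.333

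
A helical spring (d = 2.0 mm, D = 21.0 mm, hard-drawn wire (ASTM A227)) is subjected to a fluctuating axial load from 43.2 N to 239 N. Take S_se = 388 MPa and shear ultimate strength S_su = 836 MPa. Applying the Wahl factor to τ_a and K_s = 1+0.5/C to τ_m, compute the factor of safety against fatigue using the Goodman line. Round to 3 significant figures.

0.323

C = D/d = 21.0/2.0 = 10.5000; K_W = (4C−1)/(4C−4)+0.615/C = 1.1375; K_s = 1+0.5/C = 1.0476
F_a = (F_max−F_min)/2 = 97.9 N; F_m = (F_max+F_min)/2 = 141.1 N
τ_a = K_W·8F_aD/(πd³) = 1.1375 × 654.41 = 744.41 MPa
τ_m = K_s·8F_mD/(πd³) = 1.0476 × 943.18 = 988.1 MPa
Goodman: 1/n_f = τ_a/S_se + τ_m/S_su = 744.41/388 + 988.1/836 = 1.91858 + 1.18193 = 3.1005
n_f = 1/3.1005 = 0.3225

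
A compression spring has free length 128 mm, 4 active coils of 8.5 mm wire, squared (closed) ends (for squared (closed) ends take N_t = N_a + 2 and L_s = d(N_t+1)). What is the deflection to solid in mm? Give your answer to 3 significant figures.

68.5 mm

N_t = 6; L_s = 8.5·7 = 59.5 mm
δ_solid = L₀ − L_s = 128 − 59.5 = 68.5 mm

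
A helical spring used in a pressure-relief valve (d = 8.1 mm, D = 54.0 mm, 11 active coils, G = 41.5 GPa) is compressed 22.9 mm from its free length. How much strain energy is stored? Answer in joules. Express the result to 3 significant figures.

k = Gd⁴/(8D³N_a) = (41.5×10³)(8.1⁴)/(8·54.0³·11) = 12.892 N/mm
U = ½kδ² = 0.5 × 12.892 × 22.9² = 3380.4 N·mm = 3.3804 J

3.38 J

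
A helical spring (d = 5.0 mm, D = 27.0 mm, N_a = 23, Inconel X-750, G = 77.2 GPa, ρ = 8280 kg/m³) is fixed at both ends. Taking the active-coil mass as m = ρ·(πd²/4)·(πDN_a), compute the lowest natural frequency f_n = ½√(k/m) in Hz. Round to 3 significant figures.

102 Hz

k = Gd⁴/(8D³N_a) = (77.2×10³)(5.0⁴)/(8·27.0³·23) = 13.323 N/mm = 13323 N/m
Wire length L = πDN_a = π·27.0·23 = 1950.9 mm
m = ρ·(πd²/4)·L = 8280 × 19.635×10⁻⁶ m² × 1.9509 m = 0.31718 kg
f_n = ½√(k/m) = 0.5·√(13323/0.31718) = 0.5·√(42004) = 102.47 Hz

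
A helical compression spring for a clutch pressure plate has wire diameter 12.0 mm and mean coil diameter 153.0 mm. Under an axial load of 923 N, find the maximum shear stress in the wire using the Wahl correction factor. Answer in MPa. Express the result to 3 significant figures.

Spring index C = D/d = 153.0/12.0 = 12.7500
K_W = (4C−1)/(4C−4) + 0.615/C = 50.000/47.000 + 0.0482 = 1.1121
τ₀ = 8FD/(πd³) = 8·923·153.0/(π·12.0³) = 1.12975e+06/5428.7 = 208.11 MPa
τ_max = K·τ₀ = 1.1121 × 208.11 = 231.43 MPa

231 MPa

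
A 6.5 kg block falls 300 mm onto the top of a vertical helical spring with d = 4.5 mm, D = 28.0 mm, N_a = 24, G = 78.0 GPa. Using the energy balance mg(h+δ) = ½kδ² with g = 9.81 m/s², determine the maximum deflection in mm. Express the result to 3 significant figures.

79.9 mm

k = Gd⁴/(8D³N_a) = (78.0×10³)(4.5⁴)/(8·28.0³·24) = 7.5887 N/mm
W = mg = 6.5 × 9.81 = 63.765 N
½kδ² − Wδ − Wh = 0 → δ = (W + √(W² + 2kWh))/k
δ = (63.765 + √(4066 + 290337))/7.5887 = (63.765 + 542.59)/7.5887 = 79.902 mm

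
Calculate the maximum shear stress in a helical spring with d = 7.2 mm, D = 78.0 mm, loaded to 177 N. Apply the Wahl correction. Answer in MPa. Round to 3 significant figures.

107 MPa

Spring index C = D/d = 78.0/7.2 = 10.8333
K_W = (4C−1)/(4C−4) + 0.615/C = 42.333/39.333 + 0.0568 = 1.1330
τ₀ = 8FD/(πd³) = 8·177·78.0/(π·7.2³) = 110448/1172.6 = 94.191 MPa
τ_max = K·τ₀ = 1.1330 × 94.191 = 106.72 MPa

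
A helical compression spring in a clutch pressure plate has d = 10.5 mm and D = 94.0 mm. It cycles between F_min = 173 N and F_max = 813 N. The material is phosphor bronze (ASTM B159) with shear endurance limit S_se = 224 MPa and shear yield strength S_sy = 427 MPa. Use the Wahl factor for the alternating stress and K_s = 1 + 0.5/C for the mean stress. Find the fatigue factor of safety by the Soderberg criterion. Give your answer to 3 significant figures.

1.68

C = D/d = 94.0/10.5 = 8.9524; K_W = (4C−1)/(4C−4)+0.615/C = 1.1630; K_s = 1+0.5/C = 1.0559
F_a = (F_max−F_min)/2 = 320 N; F_m = (F_max+F_min)/2 = 493 N
τ_a = K_W·8F_aD/(πd³) = 1.1630 × 66.168 = 76.954 MPa
τ_m = K_s·8F_mD/(πd³) = 1.0559 × 101.94 = 107.63 MPa
Soderberg: 1/n_f = τ_a/S_se + τ_m/S_sy = 76.954/224 + 107.63/427 = 0.34355 + 0.25207 = 0.59562
n_f = 1/0.59562 = 1.679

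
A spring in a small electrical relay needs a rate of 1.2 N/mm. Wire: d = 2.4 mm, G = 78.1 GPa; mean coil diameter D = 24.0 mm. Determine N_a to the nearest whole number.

20

N_a = Gd⁴/(8D³k) = (78.1×10³ × 2.4⁴)/(8 × 24.0³ × 1.2)
    = 2.59117e+06 / 132710 = 19.53 → 20 coils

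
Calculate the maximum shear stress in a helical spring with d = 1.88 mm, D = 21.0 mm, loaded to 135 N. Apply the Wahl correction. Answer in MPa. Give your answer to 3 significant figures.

1230 MPa

Spring index C = D/d = 21.0/1.88 = 11.1702
K_W = (4C−1)/(4C−4) + 0.615/C = 43.681/40.681 + 0.0551 = 1.1288
τ₀ = 8FD/(πd³) = 8·135·21.0/(π·1.88³) = 22680/20.875 = 1086.5 MPa
τ_max = K·τ₀ = 1.1288 × 1086.5 = 1226.4 MPa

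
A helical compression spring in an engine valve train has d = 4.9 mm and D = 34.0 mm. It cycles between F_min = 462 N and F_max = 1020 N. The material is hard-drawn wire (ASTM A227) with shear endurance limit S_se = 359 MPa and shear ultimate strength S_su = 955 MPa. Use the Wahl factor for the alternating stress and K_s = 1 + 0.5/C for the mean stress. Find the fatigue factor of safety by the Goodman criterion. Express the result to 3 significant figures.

0.765

C = D/d = 34.0/4.9 = 6.9388; K_W = (4C−1)/(4C−4)+0.615/C = 1.2149; K_s = 1+0.5/C = 1.0721
F_a = (F_max−F_min)/2 = 279 N; F_m = (F_max+F_min)/2 = 741 N
τ_a = K_W·8F_aD/(πd³) = 1.2149 × 205.32 = 249.45 MPa
τ_m = K_s·8F_mD/(πd³) = 1.0721 × 545.32 = 584.61 MPa
Goodman: 1/n_f = τ_a/S_se + τ_m/S_su = 249.45/359 + 584.61/955 = 0.69485 + 0.61216 = 1.307
n_f = 1/1.307 = 0.7651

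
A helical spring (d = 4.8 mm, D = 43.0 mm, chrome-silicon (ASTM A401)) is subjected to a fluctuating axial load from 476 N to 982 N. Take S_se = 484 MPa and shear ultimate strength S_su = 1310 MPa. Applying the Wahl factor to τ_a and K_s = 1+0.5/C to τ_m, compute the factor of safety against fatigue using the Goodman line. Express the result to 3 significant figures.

C = D/d = 43.0/4.8 = 8.9583; K_W = (4C−1)/(4C−4)+0.615/C = 1.1629; K_s = 1+0.5/C = 1.0558
F_a = (F_max−F_min)/2 = 253 N; F_m = (F_max+F_min)/2 = 729 N
τ_a = K_W·8F_aD/(πd³) = 1.1629 × 250.5 = 291.3 MPa
τ_m = K_s·8F_mD/(πd³) = 1.0558 × 721.79 = 762.08 MPa
Goodman: 1/n_f = τ_a/S_se + τ_m/S_su = 291.3/484 + 762.08/1310 = 0.60187 + 0.58174 = 1.1836
n_f = 1/1.1836 = 0.8449

0.845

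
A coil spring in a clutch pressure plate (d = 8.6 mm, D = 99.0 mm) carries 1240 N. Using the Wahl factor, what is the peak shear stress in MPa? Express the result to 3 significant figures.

Spring index C = D/d = 99.0/8.6 = 11.5116
K_W = (4C−1)/(4C−4) + 0.615/C = 45.047/42.047 + 0.0534 = 1.1248
τ₀ = 8FD/(πd³) = 8·1240·99.0/(π·8.6³) = 982080/1998.2 = 491.48 MPa
τ_max = K·τ₀ = 1.1248 × 491.48 = 552.8 MPa

553 MPa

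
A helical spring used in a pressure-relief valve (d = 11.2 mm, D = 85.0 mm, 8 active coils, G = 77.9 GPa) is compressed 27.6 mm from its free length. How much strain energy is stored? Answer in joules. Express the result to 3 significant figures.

11.9 J

k = Gd⁴/(8D³N_a) = (77.9×10³)(11.2⁴)/(8·85.0³·8) = 31.187 N/mm
U = ½kδ² = 0.5 × 31.187 × 27.6² = 11878 N·mm = 11.878 J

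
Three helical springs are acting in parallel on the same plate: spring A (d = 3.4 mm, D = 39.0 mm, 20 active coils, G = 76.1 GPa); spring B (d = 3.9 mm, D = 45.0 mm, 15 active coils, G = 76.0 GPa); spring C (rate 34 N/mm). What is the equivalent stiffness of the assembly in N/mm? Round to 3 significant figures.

36.7 N/mm

k_A = Gd⁴/(8D³N_a) = (76.1×10³)(3.4⁴)/(8·39.0³·20) = 1.0715 N/mm
k_B = Gd⁴/(8D³N_a) = (76.0×10³)(3.9⁴)/(8·45.0³·15) = 1.6079 N/mm
Parallel: k_eq = 1.0715 + 1.6079 + 34 = 36.679 N/mm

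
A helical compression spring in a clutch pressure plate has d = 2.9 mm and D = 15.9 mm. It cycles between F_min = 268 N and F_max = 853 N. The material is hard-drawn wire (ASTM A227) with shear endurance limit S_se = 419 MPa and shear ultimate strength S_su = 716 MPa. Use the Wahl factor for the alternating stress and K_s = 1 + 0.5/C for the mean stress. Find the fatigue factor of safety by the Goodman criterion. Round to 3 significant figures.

C = D/d = 15.9/2.9 = 5.4828; K_W = (4C−1)/(4C−4)+0.615/C = 1.2795; K_s = 1+0.5/C = 1.0912
F_a = (F_max−F_min)/2 = 292.5 N; F_m = (F_max+F_min)/2 = 560.5 N
τ_a = K_W·8F_aD/(πd³) = 1.2795 × 485.59 = 621.3 MPa
τ_m = K_s·8F_mD/(πd³) = 1.0912 × 930.51 = 1015.4 MPa
Goodman: 1/n_f = τ_a/S_se + τ_m/S_su = 621.3/419 + 1015.4/716 = 1.48282 + 1.41810 = 2.9009
n_f = 1/2.9009 = 0.3447

0.345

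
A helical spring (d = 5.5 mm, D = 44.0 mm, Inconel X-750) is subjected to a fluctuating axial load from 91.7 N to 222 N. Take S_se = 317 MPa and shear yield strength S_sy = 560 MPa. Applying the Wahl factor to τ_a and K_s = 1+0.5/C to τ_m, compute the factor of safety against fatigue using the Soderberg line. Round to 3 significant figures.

C = D/d = 44.0/5.5 = 8.0000; K_W = (4C−1)/(4C−4)+0.615/C = 1.1840; K_s = 1+0.5/C = 1.0625
F_a = (F_max−F_min)/2 = 65.15 N; F_m = (F_max+F_min)/2 = 156.85 N
τ_a = K_W·8F_aD/(πd³) = 1.1840 × 43.875 = 51.949 MPa
τ_m = K_s·8F_mD/(πd³) = 1.0625 × 105.63 = 112.23 MPa
Soderberg: 1/n_f = τ_a/S_se + τ_m/S_sy = 51.949/317 + 112.23/560 = 0.16388 + 0.20041 = 0.36429
n_f = 1/0.36429 = 2.745

2.75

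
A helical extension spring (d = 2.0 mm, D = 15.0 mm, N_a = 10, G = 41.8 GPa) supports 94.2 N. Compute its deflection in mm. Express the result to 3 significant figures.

38.0 mm

k = Gd⁴/(8D³N_a) = (41.8×10³)(2.0⁴)/(8·15.0³·10) = 2.477 N/mm
δ = F/k = 94.2 / 2.477 = 38.029 mm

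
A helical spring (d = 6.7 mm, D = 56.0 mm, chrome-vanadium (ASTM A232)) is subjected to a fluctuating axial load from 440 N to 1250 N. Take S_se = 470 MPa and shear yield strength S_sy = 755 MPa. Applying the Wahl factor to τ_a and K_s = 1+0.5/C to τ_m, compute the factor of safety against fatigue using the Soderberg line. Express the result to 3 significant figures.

0.959

C = D/d = 56.0/6.7 = 8.3582; K_W = (4C−1)/(4C−4)+0.615/C = 1.1755; K_s = 1+0.5/C = 1.0598
F_a = (F_max−F_min)/2 = 405 N; F_m = (F_max+F_min)/2 = 845 N
τ_a = K_W·8F_aD/(πd³) = 1.1755 × 192.03 = 225.73 MPa
τ_m = K_s·8F_mD/(πd³) = 1.0598 × 400.65 = 424.61 MPa
Soderberg: 1/n_f = τ_a/S_se + τ_m/S_sy = 225.73/470 + 424.61/755 = 0.48027 + 0.56240 = 1.0427
n_f = 1/1.0427 = 0.9591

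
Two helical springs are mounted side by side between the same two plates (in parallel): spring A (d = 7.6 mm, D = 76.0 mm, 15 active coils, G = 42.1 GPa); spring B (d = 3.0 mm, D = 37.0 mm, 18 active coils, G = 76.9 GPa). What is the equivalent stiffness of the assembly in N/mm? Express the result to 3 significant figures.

k_A = Gd⁴/(8D³N_a) = (42.1×10³)(7.6⁴)/(8·76.0³·15) = 2.6663 N/mm
k_B = Gd⁴/(8D³N_a) = (76.9×10³)(3.0⁴)/(8·37.0³·18) = 0.85397 N/mm
Parallel: k_eq = 2.6663 + 0.85397 = 3.5203 N/mm

3.52 N/mm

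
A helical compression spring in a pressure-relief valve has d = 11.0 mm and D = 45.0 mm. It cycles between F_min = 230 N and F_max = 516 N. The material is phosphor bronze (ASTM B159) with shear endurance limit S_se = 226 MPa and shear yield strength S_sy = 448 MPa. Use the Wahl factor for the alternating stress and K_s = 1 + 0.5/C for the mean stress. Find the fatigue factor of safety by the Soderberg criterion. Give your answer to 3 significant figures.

C = D/d = 45.0/11.0 = 4.0909; K_W = (4C−1)/(4C−4)+0.615/C = 1.3930; K_s = 1+0.5/C = 1.1222
F_a = (F_max−F_min)/2 = 143 N; F_m = (F_max+F_min)/2 = 373 N
τ_a = K_W·8F_aD/(πd³) = 1.3930 × 12.311 = 17.15 MPa
τ_m = K_s·8F_mD/(πd³) = 1.1222 × 32.113 = 36.038 MPa
Soderberg: 1/n_f = τ_a/S_se + τ_m/S_sy = 17.15/226 + 36.038/448 = 0.07588 + 0.08044 = 0.15633
n_f = 1/0.15633 = 6.397

6.40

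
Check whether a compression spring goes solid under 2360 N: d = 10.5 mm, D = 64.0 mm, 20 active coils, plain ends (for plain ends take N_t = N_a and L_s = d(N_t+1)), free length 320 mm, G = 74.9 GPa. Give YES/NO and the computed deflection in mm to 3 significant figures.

YES, δ = 109 mm

k = Gd⁴/(8D³N_a) = (74.9×10³)(10.5⁴)/(8·64.0³·20) = 21.706 N/mm
N_t = 20; L_s = 10.5·21 = 220.5 mm; δ_solid = L₀ − L_s = 320 − 220.5 = 99.5 mm
δ = F/k = 2360/21.706 = 108.73 mm
δ ≥ δ_solid → spring goes solid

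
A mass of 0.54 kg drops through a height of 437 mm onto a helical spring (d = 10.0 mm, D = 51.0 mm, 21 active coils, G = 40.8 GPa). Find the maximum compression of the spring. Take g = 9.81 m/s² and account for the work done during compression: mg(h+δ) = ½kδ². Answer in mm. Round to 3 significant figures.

k = Gd⁴/(8D³N_a) = (40.8×10³)(10.0⁴)/(8·51.0³·21) = 18.308 N/mm
W = mg = 0.54 × 9.81 = 5.2974 N
½kδ² − Wδ − Wh = 0 → δ = (W + √(W² + 2kWh))/k
δ = (5.2974 + √(28.062 + 84764.6))/18.308 = (5.2974 + 291.19)/18.308 = 16.195 mm

16.2 mm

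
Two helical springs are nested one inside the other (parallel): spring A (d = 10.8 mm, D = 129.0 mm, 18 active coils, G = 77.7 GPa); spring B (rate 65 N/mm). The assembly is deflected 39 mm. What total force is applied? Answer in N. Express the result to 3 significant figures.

2670 N

k_A = Gd⁴/(8D³N_a) = (77.7×10³)(10.8⁴)/(8·129.0³·18) = 3.4197 N/mm
Parallel: k_eq = 3.4197 + 65 = 68.42 N/mm
F = k_eq·δ = 68.42·39 = 2668.4 N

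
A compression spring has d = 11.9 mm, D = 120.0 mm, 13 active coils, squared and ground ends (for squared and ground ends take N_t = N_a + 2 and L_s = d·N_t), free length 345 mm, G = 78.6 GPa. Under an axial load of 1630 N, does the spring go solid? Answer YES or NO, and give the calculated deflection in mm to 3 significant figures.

k = Gd⁴/(8D³N_a) = (78.6×10³)(11.9⁴)/(8·120.0³·13) = 8.7707 N/mm
N_t = 15; L_s = 11.9·15 = 178.5 mm; δ_solid = L₀ − L_s = 345 − 178.5 = 166.5 mm
δ = F/k = 1630/8.7707 = 185.85 mm
δ ≥ δ_solid → spring goes solid

YES, δ = 186 mm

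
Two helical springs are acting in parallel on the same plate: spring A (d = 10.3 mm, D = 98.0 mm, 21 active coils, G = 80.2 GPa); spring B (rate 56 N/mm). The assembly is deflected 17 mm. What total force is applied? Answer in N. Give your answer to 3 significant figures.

k_A = Gd⁴/(8D³N_a) = (80.2×10³)(10.3⁴)/(8·98.0³·21) = 5.7087 N/mm
Parallel: k_eq = 5.7087 + 56 = 61.709 N/mm
F = k_eq·δ = 61.709·17 = 1049 N

1050 N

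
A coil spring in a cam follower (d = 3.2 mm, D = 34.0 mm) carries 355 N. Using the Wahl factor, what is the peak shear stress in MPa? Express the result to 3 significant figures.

1070 MPa

Spring index C = D/d = 34.0/3.2 = 10.6250
K_W = (4C−1)/(4C−4) + 0.615/C = 41.500/38.500 + 0.0579 = 1.1358
τ₀ = 8FD/(πd³) = 8·355·34.0/(π·3.2³) = 96560/102.94 = 937.99 MPa
τ_max = K·τ₀ = 1.1358 × 937.99 = 1065.4 MPa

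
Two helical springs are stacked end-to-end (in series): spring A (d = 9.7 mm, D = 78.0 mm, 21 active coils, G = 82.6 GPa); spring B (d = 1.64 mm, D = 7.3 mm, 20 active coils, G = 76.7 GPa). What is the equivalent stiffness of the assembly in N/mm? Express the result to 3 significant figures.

k_A = Gd⁴/(8D³N_a) = (82.6×10³)(9.7⁴)/(8·78.0³·21) = 9.1722 N/mm
k_B = Gd⁴/(8D³N_a) = (76.7×10³)(1.64⁴)/(8·7.3³·20) = 8.9142 N/mm
Series: 1/k_eq = 1/9.1722 + 1/8.9142 = 0.22121; k_eq = 4.5207 N/mm

4.52 N/mm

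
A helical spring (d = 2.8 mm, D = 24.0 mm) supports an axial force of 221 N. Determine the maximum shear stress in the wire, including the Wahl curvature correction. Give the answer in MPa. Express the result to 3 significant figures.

720 MPa

Spring index C = D/d = 24.0/2.8 = 8.5714
K_W = (4C−1)/(4C−4) + 0.615/C = 33.286/30.286 + 0.0717 = 1.1708
τ₀ = 8FD/(πd³) = 8·221·24.0/(π·2.8³) = 42432/68.964 = 615.28 MPa
τ_max = K·τ₀ = 1.1708 × 615.28 = 720.37 MPa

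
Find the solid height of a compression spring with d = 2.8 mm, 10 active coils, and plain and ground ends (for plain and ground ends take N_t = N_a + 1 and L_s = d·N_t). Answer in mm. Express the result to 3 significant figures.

30.8 mm

plain and ground ends: N_t = N_a + 1 = 10 + 1 = 11
L_s = d·N_t = 2.8 × 11 = 30.8 mm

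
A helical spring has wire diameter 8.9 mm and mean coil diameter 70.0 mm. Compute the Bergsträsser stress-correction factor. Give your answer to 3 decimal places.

C = D/d = 70.0/8.9 = 7.8652
K_B = (4C+2)/(4C−3) = 33.461/28.461 = 1.1757

1.176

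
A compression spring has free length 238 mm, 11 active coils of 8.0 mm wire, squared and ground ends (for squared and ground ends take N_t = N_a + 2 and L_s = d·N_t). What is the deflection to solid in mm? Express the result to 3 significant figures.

134 mm

N_t = 13; L_s = 8.0·13 = 104 mm
δ_solid = L₀ − L_s = 238 − 104 = 134 mm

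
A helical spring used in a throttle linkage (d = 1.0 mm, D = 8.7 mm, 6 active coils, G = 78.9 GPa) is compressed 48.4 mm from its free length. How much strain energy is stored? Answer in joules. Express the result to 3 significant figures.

2.92 J

k = Gd⁴/(8D³N_a) = (78.9×10³)(1.0⁴)/(8·8.7³·6) = 2.4962 N/mm
U = ½kδ² = 0.5 × 2.4962 × 48.4² = 2923.7 N·mm = 2.9237 J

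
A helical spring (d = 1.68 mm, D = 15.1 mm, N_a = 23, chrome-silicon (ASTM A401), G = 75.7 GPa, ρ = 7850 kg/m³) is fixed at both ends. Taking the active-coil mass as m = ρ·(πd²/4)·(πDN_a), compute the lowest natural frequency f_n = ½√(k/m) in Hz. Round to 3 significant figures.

k = Gd⁴/(8D³N_a) = (75.7×10³)(1.68⁴)/(8·15.1³·23) = 0.95188 N/mm = 951.88 N/m
Wire length L = πDN_a = π·15.1·23 = 1091.1 mm
m = ρ·(πd²/4)·L = 7850 × 2.2167×10⁻⁶ m² × 1.0911 m = 0.018986 kg
f_n = ½√(k/m) = 0.5·√(951.88/0.018986) = 0.5·√(50136) = 111.96 Hz

112 Hz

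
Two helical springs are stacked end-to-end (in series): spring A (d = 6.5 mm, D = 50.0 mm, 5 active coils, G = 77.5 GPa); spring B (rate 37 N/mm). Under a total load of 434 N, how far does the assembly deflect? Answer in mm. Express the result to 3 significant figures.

27.4 mm

k_A = Gd⁴/(8D³N_a) = (77.5×10³)(6.5⁴)/(8·50.0³·5) = 27.668 N/mm
Series: 1/k_eq = 1/27.668 + 1/37 = 0.063169; k_eq = 15.83 N/mm
δ = F/k_eq = 434/15.83 = 27.415 mm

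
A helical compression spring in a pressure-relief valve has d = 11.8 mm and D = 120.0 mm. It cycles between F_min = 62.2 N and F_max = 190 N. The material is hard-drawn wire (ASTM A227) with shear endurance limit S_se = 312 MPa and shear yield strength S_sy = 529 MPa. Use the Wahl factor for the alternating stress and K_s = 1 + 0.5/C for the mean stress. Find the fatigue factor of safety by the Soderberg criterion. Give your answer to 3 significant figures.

11.1

C = D/d = 120.0/11.8 = 10.1695; K_W = (4C−1)/(4C−4)+0.615/C = 1.1423; K_s = 1+0.5/C = 1.0492
F_a = (F_max−F_min)/2 = 63.9 N; F_m = (F_max+F_min)/2 = 126.1 N
τ_a = K_W·8F_aD/(πd³) = 1.1423 × 11.884 = 13.575 MPa
τ_m = K_s·8F_mD/(πd³) = 1.0492 × 23.453 = 24.606 MPa
Soderberg: 1/n_f = τ_a/S_se + τ_m/S_sy = 13.575/312 + 24.606/529 = 0.04351 + 0.04651 = 0.090024
n_f = 1/0.090024 = 11.11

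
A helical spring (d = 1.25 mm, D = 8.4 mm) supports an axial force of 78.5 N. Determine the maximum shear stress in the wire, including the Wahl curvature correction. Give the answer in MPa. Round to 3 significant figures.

Spring index C = D/d = 8.4/1.25 = 6.7200
K_W = (4C−1)/(4C−4) + 0.615/C = 25.880/22.880 + 0.0915 = 1.2226
τ₀ = 8FD/(πd³) = 8·78.5·8.4/(π·1.25³) = 5275.2/6.1359 = 859.72 MPa
τ_max = K·τ₀ = 1.2226 × 859.72 = 1051.1 MPa

1050 MPa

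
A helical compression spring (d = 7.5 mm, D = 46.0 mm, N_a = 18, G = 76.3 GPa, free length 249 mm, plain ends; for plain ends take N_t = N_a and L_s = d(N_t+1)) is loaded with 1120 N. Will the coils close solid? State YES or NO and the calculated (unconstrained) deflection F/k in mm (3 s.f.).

k = Gd⁴/(8D³N_a) = (76.3×10³)(7.5⁴)/(8·46.0³·18) = 17.224 N/mm
N_t = 18; L_s = 7.5·19 = 142.5 mm; δ_solid = L₀ − L_s = 249 − 142.5 = 106.5 mm
δ = F/k = 1120/17.224 = 65.026 mm
δ < δ_solid → spring does not go solid

NO, δ = 65.0 mm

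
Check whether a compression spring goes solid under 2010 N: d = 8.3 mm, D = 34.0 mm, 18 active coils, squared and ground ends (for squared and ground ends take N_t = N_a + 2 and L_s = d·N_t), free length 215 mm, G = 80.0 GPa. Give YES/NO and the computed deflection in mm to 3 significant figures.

NO, δ = 30.0 mm

k = Gd⁴/(8D³N_a) = (80.0×10³)(8.3⁴)/(8·34.0³·18) = 67.082 N/mm
N_t = 20; L_s = 8.3·20 = 166 mm; δ_solid = L₀ − L_s = 215 − 166 = 49 mm
δ = F/k = 2010/67.082 = 29.964 mm
δ < δ_solid → spring does not go solid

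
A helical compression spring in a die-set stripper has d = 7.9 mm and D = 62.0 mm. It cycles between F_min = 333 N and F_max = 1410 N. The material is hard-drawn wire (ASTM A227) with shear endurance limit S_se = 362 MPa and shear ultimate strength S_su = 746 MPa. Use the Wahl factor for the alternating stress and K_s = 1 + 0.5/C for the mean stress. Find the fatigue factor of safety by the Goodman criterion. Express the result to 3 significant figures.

C = D/d = 62.0/7.9 = 7.8481; K_W = (4C−1)/(4C−4)+0.615/C = 1.1879; K_s = 1+0.5/C = 1.0637
F_a = (F_max−F_min)/2 = 538.5 N; F_m = (F_max+F_min)/2 = 871.5 N
τ_a = K_W·8F_aD/(πd³) = 1.1879 × 172.44 = 204.84 MPa
τ_m = K_s·8F_mD/(πd³) = 1.0637 × 279.07 = 296.85 MPa
Goodman: 1/n_f = τ_a/S_se + τ_m/S_su = 204.84/362 + 296.85/746 = 0.56585 + 0.39793 = 0.96378
n_f = 1/0.96378 = 1.038

1.04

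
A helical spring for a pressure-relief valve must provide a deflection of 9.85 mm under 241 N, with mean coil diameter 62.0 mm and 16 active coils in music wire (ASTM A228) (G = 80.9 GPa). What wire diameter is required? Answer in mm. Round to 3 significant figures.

Required rate k = F/δ = 241/9.85 = 24.467 N/mm
d = (8D³N_a·k / G)^(1/4) = (8·62.0³·16·24.467 / (80.9×10³))^0.25
  = (9226.1)^0.25 = 9.8006 mm

9.80 mm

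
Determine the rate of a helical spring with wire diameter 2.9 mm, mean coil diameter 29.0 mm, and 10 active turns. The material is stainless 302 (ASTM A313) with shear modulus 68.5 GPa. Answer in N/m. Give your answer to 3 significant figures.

2480 N/m

k = Gd⁴/(8D³N_a) = (68.5×10³ × 2.9⁴) / (8 × 29.0³ × 10)
  = 4.84487e+06 / 1.95112e+06 = 2.4831 N/mm = 2483.1 N/m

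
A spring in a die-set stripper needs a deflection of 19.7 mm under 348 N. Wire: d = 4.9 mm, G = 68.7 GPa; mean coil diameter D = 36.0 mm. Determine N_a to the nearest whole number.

6

Required rate k = F/δ = 348/19.7 = 17.665 N/mm
N_a = Gd⁴/(8D³k) = (68.7×10³ × 4.9⁴)/(8 × 36.0³ × 17.665)
    = 3.96042e+07 / 6.59342e+06 = 6.007 → 6 coils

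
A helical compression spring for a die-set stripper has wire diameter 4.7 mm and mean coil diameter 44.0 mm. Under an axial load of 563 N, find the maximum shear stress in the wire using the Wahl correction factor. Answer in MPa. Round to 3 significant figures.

702 MPa

Spring index C = D/d = 44.0/4.7 = 9.3617
K_W = (4C−1)/(4C−4) + 0.615/C = 36.447/33.447 + 0.0657 = 1.1554
τ₀ = 8FD/(πd³) = 8·563·44.0/(π·4.7³) = 198176/326.17 = 607.59 MPa
τ_max = K·τ₀ = 1.1554 × 607.59 = 702 MPa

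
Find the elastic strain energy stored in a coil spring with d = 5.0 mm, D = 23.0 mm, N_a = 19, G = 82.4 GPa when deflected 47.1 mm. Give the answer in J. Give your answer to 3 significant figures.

30.9 J

k = Gd⁴/(8D³N_a) = (82.4×10³)(5.0⁴)/(8·23.0³·19) = 27.847 N/mm
U = ½kδ² = 0.5 × 27.847 × 47.1² = 30888 N·mm = 30.888 J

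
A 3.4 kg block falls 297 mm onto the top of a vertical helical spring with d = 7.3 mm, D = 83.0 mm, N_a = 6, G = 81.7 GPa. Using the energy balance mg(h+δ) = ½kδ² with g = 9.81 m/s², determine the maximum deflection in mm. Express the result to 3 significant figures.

52.5 mm

k = Gd⁴/(8D³N_a) = (81.7×10³)(7.3⁴)/(8·83.0³·6) = 8.4535 N/mm
W = mg = 3.4 × 9.81 = 33.354 N
½kδ² − Wδ − Wh = 0 → δ = (W + √(W² + 2kWh))/k
δ = (33.354 + √(1112.5 + 167484))/8.4535 = (33.354 + 410.6)/8.4535 = 52.518 mm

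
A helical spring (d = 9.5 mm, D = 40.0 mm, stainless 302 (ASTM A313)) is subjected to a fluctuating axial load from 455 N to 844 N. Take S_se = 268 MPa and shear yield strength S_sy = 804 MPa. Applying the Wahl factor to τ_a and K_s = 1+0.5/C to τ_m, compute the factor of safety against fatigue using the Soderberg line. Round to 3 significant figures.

4.42

C = D/d = 40.0/9.5 = 4.2105; K_W = (4C−1)/(4C−4)+0.615/C = 1.3797; K_s = 1+0.5/C = 1.1187
F_a = (F_max−F_min)/2 = 194.5 N; F_m = (F_max+F_min)/2 = 649.5 N
τ_a = K_W·8F_aD/(πd³) = 1.3797 × 23.107 = 31.88 MPa
τ_m = K_s·8F_mD/(πd³) = 1.1187 × 77.163 = 86.326 MPa
Soderberg: 1/n_f = τ_a/S_se + τ_m/S_sy = 31.88/268 + 86.326/804 = 0.11896 + 0.10737 = 0.22633
n_f = 1/0.22633 = 4.418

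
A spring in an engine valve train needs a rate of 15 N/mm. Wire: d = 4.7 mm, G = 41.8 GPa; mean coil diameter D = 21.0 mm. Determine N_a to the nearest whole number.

N_a = Gd⁴/(8D³k) = (41.8×10³ × 4.7⁴)/(8 × 21.0³ × 15)
    = 2.03971e+07 / 1.11132e+06 = 18.35 → 18 coils

18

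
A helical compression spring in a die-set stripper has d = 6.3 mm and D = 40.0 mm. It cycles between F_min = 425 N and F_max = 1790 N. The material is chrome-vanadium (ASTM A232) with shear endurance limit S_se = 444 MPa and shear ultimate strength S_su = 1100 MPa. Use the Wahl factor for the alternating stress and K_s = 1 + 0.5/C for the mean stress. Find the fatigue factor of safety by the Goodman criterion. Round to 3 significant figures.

C = D/d = 40.0/6.3 = 6.3492; K_W = (4C−1)/(4C−4)+0.615/C = 1.2371; K_s = 1+0.5/C = 1.0787
F_a = (F_max−F_min)/2 = 682.5 N; F_m = (F_max+F_min)/2 = 1107.5 N
τ_a = K_W·8F_aD/(πd³) = 1.2371 × 278.02 = 343.93 MPa
τ_m = K_s·8F_mD/(πd³) = 1.0787 × 451.15 = 486.68 MPa
Goodman: 1/n_f = τ_a/S_se + τ_m/S_su = 343.93/444 + 486.68/1100 = 0.77463 + 0.44244 = 1.2171
n_f = 1/1.2171 = 0.8217

0.822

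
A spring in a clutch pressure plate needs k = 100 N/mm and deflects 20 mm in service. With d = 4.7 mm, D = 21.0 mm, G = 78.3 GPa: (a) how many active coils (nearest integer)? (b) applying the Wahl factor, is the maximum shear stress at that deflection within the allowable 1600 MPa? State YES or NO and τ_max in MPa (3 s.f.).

(a) 5 coils; (b) YES, τ_max = 1440 MPa

N_a = Gd⁴/(8D³k) = (78.3×10³)(4.7⁴)/(8·21.0³·100) = 5.157 → N_a = 5
Actual rate k = Gd⁴/(8D³·5) = 103.14 N/mm
Working load F = kδ = 103.14·20 = 2062.8 N
C = 21.0/4.7 = 4.4681; K_W = (4C−1)/(4C−4)+0.615/C = 1.3539
τ_max = K_W·8FD/(πd³) = 1.3539·1062.5 = 1438.5 MPa
τ_max ≤ 1600 MPa → acceptable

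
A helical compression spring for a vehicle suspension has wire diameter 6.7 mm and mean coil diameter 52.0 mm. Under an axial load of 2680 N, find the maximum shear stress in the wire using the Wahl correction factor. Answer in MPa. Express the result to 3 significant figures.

Spring index C = D/d = 52.0/6.7 = 7.7612
K_W = (4C−1)/(4C−4) + 0.615/C = 30.045/27.045 + 0.0792 = 1.1902
τ₀ = 8FD/(πd³) = 8·2680·52.0/(π·6.7³) = 1.11488e+06/944.87 = 1179.9 MPa
τ_max = K·τ₀ = 1.1902 × 1179.9 = 1404.3 MPa

1400 MPa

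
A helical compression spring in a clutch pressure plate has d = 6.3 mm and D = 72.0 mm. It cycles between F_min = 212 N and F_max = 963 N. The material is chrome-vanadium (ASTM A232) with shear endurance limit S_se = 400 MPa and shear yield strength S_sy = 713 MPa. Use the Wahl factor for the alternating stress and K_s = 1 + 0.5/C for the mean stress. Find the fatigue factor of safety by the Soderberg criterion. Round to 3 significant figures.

0.711

C = D/d = 72.0/6.3 = 11.4286; K_W = (4C−1)/(4C−4)+0.615/C = 1.1257; K_s = 1+0.5/C = 1.0437
F_a = (F_max−F_min)/2 = 375.5 N; F_m = (F_max+F_min)/2 = 587.5 N
τ_a = K_W·8F_aD/(πd³) = 1.1257 × 275.33 = 309.95 MPa
τ_m = K_s·8F_mD/(πd³) = 1.0437 × 430.78 = 449.63 MPa
Soderberg: 1/n_f = τ_a/S_se + τ_m/S_sy = 309.95/400 + 449.63/713 = 0.77488 + 0.63062 = 1.4055
n_f = 1/1.4055 = 0.7115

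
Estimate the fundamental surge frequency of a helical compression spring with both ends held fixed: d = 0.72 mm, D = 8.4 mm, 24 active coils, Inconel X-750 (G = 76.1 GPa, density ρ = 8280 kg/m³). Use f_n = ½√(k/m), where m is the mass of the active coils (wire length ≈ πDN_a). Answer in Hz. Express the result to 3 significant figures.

145 Hz

k = Gd⁴/(8D³N_a) = (76.1×10³)(0.72⁴)/(8·8.4³·24) = 0.17971 N/mm = 179.71 N/m
Wire length L = πDN_a = π·8.4·24 = 633.35 mm
m = ρ·(πd²/4)·L = 8280 × 0.40715×10⁻⁶ m² × 0.63335 m = 0.0021351 kg
f_n = ½√(k/m) = 0.5·√(179.71/0.0021351) = 0.5·√(84169) = 145.06 Hz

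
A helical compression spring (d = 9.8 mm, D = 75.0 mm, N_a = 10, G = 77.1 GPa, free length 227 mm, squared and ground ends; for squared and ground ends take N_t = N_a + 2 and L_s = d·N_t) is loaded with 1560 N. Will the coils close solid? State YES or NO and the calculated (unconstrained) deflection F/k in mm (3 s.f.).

k = Gd⁴/(8D³N_a) = (77.1×10³)(9.8⁴)/(8·75.0³·10) = 21.071 N/mm
N_t = 12; L_s = 9.8·12 = 117.6 mm; δ_solid = L₀ − L_s = 227 − 117.6 = 109.4 mm
δ = F/k = 1560/21.071 = 74.035 mm
δ < δ_solid → spring does not go solid

NO, δ = 74.0 mm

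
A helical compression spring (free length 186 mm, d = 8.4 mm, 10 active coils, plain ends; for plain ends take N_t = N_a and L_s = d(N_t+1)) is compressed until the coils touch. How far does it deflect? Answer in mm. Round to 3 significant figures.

93.6 mm

N_t = 10; L_s = 8.4·11 = 92.4 mm
δ_solid = L₀ − L_s = 186 − 92.4 = 93.6 mm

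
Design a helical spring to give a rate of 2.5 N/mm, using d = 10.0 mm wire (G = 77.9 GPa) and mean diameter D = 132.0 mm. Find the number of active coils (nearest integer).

17

N_a = Gd⁴/(8D³k) = (77.9×10³ × 10.0⁴)/(8 × 132.0³ × 2.5)
    = 7.79e+08 / 4.59994e+07 = 16.94 → 17 coils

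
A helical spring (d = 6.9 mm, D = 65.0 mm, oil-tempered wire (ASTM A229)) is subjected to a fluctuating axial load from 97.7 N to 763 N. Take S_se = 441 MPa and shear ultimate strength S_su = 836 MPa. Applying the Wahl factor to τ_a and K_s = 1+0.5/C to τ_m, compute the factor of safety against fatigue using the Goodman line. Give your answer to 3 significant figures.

C = D/d = 65.0/6.9 = 9.4203; K_W = (4C−1)/(4C−4)+0.615/C = 1.1544; K_s = 1+0.5/C = 1.0531
F_a = (F_max−F_min)/2 = 332.65 N; F_m = (F_max+F_min)/2 = 430.35 N
τ_a = K_W·8F_aD/(πd³) = 1.1544 × 167.61 = 193.48 MPa
τ_m = K_s·8F_mD/(πd³) = 1.0531 × 216.83 = 228.34 MPa
Goodman: 1/n_f = τ_a/S_se + τ_m/S_su = 193.48/441 + 228.34/836 = 0.43873 + 0.27314 = 0.71187
n_f = 1/0.71187 = 1.405

1.40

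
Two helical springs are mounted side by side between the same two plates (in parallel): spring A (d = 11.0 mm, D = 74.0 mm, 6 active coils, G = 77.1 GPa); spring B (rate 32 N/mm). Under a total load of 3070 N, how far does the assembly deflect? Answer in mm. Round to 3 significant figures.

k_A = Gd⁴/(8D³N_a) = (77.1×10³)(11.0⁴)/(8·74.0³·6) = 58.035 N/mm
Parallel: k_eq = 58.035 + 32 = 90.035 N/mm
δ = F/k_eq = 3070/90.035 = 34.098 mm

34.1 mm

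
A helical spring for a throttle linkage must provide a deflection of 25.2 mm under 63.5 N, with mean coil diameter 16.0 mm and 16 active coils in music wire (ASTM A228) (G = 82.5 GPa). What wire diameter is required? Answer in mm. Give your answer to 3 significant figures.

2.00 mm

Required rate k = F/δ = 63.5/25.2 = 2.5198 N/mm
d = (8D³N_a·k / G)^(1/4) = (8·16.0³·16·2.5198 / (82.5×10³))^0.25
  = (16.014)^0.25 = 2.0004 mm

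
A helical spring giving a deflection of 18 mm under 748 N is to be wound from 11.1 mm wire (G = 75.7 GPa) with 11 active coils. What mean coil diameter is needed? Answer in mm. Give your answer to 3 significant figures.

68.0 mm

Required rate k = F/δ = 748/18 = 41.556 N/mm
D = (Gd⁴/(8N_a·k))^(1/3) = (75.7×10³·11.1⁴/(8·11·41.556))^(1/3)
  = (314251)^(1/3) = 67.9869 mm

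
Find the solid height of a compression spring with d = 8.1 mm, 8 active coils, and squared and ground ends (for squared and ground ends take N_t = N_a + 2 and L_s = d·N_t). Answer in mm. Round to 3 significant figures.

squared and ground ends: N_t = N_a + 2 = 8 + 2 = 10
L_s = d·N_t = 8.1 × 10 = 81 mm

81.0 mm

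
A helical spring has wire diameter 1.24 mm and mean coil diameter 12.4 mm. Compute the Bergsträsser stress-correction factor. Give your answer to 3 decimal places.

C = D/d = 12.4/1.24 = 10.0000
K_B = (4C+2)/(4C−3) = 42.000/37.000 = 1.1351

1.135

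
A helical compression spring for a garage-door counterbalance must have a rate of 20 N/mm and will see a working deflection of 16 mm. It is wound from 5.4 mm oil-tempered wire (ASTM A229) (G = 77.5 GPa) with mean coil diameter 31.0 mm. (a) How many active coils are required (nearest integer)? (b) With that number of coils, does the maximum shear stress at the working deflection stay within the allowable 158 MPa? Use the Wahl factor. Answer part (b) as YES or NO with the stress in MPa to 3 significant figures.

N_a = Gd⁴/(8D³k) = (77.5×10³)(5.4⁴)/(8·31.0³·20) = 13.83 → N_a = 14
Actual rate k = Gd⁴/(8D³·14) = 19.75 N/mm
Working load F = kδ = 19.75·16 = 316 N
C = 31.0/5.4 = 5.7407; K_W = (4C−1)/(4C−4)+0.615/C = 1.2653
τ_max = K_W·8FD/(πd³) = 1.2653·158.42 = 200.46 MPa
τ_max > 158 MPa → exceeds allowable

(a) 14 coils; (b) NO, τ_max = 200 MPa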